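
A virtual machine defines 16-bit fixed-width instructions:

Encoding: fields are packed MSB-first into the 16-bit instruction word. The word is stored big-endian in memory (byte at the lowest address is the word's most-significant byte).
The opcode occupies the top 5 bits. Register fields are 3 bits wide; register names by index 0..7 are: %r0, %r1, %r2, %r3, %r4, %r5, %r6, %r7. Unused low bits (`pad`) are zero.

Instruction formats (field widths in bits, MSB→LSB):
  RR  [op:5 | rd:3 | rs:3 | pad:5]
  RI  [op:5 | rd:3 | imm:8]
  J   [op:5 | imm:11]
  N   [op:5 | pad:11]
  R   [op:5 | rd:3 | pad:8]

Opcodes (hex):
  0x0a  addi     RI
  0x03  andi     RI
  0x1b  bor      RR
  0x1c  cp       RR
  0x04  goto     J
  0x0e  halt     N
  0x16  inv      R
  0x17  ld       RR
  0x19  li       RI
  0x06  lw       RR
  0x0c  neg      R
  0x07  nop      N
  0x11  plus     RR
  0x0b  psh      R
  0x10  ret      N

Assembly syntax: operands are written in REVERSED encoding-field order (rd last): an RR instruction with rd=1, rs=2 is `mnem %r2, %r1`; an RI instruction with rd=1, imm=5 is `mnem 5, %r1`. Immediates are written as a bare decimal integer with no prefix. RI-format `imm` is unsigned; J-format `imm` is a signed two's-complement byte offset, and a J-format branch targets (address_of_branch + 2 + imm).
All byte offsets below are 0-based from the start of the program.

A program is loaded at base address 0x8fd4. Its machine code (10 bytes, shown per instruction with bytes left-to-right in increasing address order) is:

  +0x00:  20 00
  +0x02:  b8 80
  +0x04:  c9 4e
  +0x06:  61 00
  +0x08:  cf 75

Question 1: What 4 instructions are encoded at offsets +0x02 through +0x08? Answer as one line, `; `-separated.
+0x02: b8 80 ⇒ word 0xb880 (big)
  top 5b → 0x17 → ld [RR]
  rd@[10:8]=0x0 ⇒ %r0
  rs@[7:5]=0x4 ⇒ %r4
+0x04: c9 4e ⇒ word 0xc94e (big)
  top 5b → 0x19 → li [RI]
  rd@[10:8]=0x1 ⇒ %r1
  imm@[7:0]=0x4e ⇒ 78
+0x06: 61 00 ⇒ word 0x6100 (big)
  top 5b → 0xc → neg [R]
  rd@[10:8]=0x1 ⇒ %r1
+0x08: cf 75 ⇒ word 0xcf75 (big)
  top 5b → 0x19 → li [RI]
  rd@[10:8]=0x7 ⇒ %r7
  imm@[7:0]=0x75 ⇒ 117

ld %r4, %r0; li 78, %r1; neg %r1; li 117, %r7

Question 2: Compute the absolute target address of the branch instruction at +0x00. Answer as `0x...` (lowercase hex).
off 0x00: read 20 00 as big → 0x2000
  top 5b → 0x4 → goto [J]
  imm@[10:0]=0x0 ⇒ 0
  target = base 0x8fd4 + off 0x00 + 2 + imm 0 = 0x8fd6

0x8fd6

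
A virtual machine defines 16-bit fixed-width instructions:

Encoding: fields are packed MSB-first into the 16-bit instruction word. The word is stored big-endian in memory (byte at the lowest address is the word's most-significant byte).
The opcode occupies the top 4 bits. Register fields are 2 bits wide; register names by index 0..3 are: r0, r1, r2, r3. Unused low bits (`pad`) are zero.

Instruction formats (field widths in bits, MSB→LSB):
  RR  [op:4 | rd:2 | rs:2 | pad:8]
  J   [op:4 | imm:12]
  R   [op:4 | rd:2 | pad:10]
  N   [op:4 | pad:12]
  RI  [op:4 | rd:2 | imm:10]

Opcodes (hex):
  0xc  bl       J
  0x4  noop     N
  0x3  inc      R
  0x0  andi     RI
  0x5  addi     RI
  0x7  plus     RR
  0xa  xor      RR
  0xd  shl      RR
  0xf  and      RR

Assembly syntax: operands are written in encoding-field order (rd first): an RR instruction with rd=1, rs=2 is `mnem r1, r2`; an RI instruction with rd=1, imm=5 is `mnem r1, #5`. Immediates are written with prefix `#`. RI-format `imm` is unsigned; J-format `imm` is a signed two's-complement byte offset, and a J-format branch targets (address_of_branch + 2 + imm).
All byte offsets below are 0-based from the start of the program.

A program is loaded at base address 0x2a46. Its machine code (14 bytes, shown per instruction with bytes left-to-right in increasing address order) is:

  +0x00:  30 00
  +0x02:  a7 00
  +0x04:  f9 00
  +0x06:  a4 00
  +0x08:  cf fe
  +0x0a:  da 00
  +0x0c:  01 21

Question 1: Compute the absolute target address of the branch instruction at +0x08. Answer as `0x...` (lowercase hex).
@+08  big-endian(cf fe) = 0xcffe
  top 4b → 0xc → bl [J]
  imm: (w>>0)&0xfff=0xffe (s12→-2) → #-2
  target = base 0x2a46 + off 0x08 + 2 + imm -2 = 0x2a4e

0x2a4e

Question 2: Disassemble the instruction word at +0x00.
inc r0

@+00  big-endian(30 00) = 0x3000
  top 4b → 0x3 → inc [R]
  rd@[11:10]=0x0 ⇒ r0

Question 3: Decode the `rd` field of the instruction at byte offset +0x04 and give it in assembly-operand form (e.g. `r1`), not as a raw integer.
r2

off 0x04: read f9 00 as big → 0xf900
  opcode bits[15:12]=0xf: and/RR
  [11:10] rd=2 = r2
  [9:8] rs=1 = r1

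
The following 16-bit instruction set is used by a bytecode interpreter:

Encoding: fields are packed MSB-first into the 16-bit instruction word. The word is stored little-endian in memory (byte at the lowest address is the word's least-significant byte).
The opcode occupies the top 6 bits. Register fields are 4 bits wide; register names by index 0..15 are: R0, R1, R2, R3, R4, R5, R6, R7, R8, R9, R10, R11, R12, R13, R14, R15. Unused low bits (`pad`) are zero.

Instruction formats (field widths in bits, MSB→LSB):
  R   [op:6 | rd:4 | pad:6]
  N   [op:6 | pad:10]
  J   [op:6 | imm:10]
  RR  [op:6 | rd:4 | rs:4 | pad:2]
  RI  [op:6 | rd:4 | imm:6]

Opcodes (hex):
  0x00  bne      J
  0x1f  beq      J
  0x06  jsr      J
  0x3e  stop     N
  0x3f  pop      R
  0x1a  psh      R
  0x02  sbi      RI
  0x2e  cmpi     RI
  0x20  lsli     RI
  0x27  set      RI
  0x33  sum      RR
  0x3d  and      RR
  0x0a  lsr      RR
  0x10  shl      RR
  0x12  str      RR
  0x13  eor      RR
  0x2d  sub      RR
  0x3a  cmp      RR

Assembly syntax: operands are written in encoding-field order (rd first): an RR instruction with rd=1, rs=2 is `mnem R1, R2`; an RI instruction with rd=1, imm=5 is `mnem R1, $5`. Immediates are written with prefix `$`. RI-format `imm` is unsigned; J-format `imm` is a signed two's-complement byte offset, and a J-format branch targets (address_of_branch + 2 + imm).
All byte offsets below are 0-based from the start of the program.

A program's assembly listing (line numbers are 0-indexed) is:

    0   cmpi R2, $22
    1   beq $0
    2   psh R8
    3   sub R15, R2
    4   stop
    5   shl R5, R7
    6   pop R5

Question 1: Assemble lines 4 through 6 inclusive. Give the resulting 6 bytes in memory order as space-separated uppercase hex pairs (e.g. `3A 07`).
4. stop fields op=0x3e:6|pad=0:10 → word f800h → 00 f8
5. shl fields op=0x10:6|rd=5:4|rs=7:4|pad=0:2 → word 415ch → 5c 41
6. pop fields op=0x3f:6|rd=5:4|pad=0:6 → word fd40h → 40 fd

00 F8 5C 41 40 FD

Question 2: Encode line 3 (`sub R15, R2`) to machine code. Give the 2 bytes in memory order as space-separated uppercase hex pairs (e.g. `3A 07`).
3. sub fields op=0x2d:6|rd=15:4|rs=2:4|pad=0:2 → word b7c8h → c8 b7

C8 B7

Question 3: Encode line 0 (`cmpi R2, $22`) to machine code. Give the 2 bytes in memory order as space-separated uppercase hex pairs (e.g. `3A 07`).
96 B8

line 0 (cmpi): pack op=0x2e:6|rd=2:4|imm=22:6 = 0xb896; little→ 96 b8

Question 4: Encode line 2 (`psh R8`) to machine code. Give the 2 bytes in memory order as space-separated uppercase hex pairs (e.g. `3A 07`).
line 2 (psh): pack op=0x1a:6|rd=8:4|pad=0:6 = 0x6a00; little→ 00 6a

00 6A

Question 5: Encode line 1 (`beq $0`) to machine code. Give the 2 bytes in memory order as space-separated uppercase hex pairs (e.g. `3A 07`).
line 1 (beq): pack op=0x1f:6|imm=0:10 = 0x7c00; little→ 00 7c

00 7C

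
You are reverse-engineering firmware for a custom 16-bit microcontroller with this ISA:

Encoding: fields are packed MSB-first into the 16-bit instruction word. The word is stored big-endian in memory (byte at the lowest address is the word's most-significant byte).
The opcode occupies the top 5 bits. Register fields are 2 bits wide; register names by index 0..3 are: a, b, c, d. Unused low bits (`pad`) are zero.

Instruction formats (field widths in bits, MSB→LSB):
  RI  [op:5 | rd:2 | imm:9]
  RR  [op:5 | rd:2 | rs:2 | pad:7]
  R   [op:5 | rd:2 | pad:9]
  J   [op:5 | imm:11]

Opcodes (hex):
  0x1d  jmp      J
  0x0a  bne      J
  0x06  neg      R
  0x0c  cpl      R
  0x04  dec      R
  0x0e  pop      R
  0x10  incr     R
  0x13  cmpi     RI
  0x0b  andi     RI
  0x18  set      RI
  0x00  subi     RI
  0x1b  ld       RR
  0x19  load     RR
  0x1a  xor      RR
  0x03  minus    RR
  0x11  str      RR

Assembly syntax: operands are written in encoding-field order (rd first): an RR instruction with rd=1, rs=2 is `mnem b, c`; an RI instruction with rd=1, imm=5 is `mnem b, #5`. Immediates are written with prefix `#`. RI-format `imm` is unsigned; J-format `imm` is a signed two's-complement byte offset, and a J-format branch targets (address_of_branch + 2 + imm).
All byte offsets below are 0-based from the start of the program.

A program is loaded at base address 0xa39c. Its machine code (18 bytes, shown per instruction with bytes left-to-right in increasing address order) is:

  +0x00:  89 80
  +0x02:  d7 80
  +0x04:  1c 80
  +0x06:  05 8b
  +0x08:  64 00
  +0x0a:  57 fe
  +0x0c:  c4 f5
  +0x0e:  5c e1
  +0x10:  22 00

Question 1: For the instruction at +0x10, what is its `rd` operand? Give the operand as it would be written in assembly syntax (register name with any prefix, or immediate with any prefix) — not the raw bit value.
b

[10] 22 00 → 0x2200
  op=0x2200>>11=0x4 ⇒ dec (R)
  rd: (w>>9)&0x3=0x1 → b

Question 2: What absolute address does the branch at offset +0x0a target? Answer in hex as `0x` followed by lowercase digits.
0xa3a6

+0x0a: 57 fe ⇒ word 0x57fe (big)
  top 5b → 0xa → bne [J]
  [10:0] imm=2046 (s11→-2) = #-2
  target = base 0xa39c + off 0x0a + 2 + imm -2 = 0xa3a6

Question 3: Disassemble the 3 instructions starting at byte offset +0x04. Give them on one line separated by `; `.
[04] 1c 80 → 0x1c80
  opcode bits[15:11]=0x3: minus/RR
  rd: (w>>9)&0x3=0x2 → c
  rs: (w>>7)&0x3=0x1 → b
[06] 05 8b → 0x058b
  opcode bits[15:11]=0x0: subi/RI
  rd: (w>>9)&0x3=0x2 → c
  imm: (w>>0)&0x1ff=0x18b → #395
[08] 64 00 → 0x6400
  opcode bits[15:11]=0xc: cpl/R
  rd: (w>>9)&0x3=0x2 → c

minus c, b; subi c, #395; cpl c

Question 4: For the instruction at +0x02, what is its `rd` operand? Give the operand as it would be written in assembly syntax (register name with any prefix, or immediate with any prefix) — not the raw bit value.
d

[02] d7 80 → 0xd780
  top 5b → 0x1a → xor [RR]
  rd: (w>>9)&0x3=0x3 → d
  rs: (w>>7)&0x3=0x3 → d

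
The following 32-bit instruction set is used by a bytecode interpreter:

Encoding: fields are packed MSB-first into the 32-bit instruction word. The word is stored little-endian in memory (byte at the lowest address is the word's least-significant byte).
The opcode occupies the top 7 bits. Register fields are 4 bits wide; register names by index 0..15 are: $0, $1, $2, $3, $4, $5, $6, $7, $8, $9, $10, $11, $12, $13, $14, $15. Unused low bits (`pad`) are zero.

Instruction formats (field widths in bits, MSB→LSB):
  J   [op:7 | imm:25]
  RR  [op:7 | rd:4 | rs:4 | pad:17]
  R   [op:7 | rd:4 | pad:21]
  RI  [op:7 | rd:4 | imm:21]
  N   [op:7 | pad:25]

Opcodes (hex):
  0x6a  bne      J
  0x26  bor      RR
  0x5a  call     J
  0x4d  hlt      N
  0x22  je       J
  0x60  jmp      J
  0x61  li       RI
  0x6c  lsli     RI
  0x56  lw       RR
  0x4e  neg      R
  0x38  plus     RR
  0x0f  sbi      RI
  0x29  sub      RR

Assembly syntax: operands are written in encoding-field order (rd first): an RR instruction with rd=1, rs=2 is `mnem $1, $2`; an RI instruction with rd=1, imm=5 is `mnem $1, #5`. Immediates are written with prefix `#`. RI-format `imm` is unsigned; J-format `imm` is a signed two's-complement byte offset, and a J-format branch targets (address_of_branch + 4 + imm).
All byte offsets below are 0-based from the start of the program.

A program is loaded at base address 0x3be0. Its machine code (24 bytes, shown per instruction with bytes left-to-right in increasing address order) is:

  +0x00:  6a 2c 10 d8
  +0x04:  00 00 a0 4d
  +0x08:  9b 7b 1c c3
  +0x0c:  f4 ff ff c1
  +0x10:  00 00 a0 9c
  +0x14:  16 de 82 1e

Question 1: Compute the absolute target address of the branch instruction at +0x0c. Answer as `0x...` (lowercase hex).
[0c] f4 ff ff c1 → 0xc1fffff4
  top 7b → 0x60 → jmp [J]
  imm: (w>>0)&0x1ffffff=0x1fffff4 (s25→-12) → #-12
  target = base 0x3be0 + off 0x0c + 4 + imm -12 = 0x3be4

0x3be4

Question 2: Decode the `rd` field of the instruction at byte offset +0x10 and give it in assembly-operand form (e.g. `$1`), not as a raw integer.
$5

[10] 00 00 a0 9c → 0x9ca00000
  opcode bits[31:25]=0x4e: neg/R
  [24:21] rd=5 = $5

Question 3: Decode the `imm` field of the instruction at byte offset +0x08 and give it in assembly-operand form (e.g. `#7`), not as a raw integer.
[08] 9b 7b 1c c3 → 0xc31c7b9b
  top 7b → 0x61 → li [RI]
  [24:21] rd=8 = $8
  [20:0] imm=1866651 = #1866651

#1866651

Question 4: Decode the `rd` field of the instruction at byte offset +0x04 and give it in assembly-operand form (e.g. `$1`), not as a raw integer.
@+04  little-endian(00 00 a0 4d) = 0x4da00000
  top 7b → 0x26 → bor [RR]
  rd@[24:21]=0xd ⇒ $13
  rs@[20:17]=0x0 ⇒ $0

$13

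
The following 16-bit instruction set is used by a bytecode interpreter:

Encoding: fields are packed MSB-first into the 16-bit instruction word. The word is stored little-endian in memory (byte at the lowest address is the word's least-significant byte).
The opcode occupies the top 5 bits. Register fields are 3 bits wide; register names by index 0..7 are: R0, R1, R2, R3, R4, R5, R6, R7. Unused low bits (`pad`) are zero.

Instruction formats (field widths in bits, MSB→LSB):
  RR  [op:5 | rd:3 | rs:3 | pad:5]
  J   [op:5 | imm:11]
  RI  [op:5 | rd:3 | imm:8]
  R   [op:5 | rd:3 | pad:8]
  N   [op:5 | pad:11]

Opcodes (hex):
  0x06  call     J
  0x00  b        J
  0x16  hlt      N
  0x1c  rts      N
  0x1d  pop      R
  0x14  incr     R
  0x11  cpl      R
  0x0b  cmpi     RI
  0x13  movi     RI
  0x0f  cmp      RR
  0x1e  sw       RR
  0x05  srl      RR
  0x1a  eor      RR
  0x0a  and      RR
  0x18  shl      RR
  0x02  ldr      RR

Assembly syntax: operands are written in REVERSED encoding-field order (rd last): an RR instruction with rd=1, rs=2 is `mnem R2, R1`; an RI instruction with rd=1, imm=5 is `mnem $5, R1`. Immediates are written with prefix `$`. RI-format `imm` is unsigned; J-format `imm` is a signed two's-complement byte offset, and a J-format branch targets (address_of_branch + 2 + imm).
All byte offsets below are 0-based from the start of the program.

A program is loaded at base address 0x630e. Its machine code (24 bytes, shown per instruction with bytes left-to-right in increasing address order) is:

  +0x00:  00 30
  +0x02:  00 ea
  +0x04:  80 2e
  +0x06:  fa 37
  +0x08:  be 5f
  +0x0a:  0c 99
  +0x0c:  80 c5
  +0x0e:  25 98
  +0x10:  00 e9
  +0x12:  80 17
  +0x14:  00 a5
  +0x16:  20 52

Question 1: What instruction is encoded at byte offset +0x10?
@+10  little-endian(00 e9) = 0xe900
  top 5b → 0x1d → pop [R]
  rd@[10:8]=0x1 ⇒ R1

pop R1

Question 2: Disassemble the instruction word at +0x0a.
@+0a  little-endian(0c 99) = 0x990c
  top 5b → 0x13 → movi [RI]
  [10:8] rd=1 = R1
  [7:0] imm=12 = $12

movi $12, R1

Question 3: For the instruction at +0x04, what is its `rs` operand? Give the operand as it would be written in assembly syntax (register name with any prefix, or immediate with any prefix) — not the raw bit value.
R4

+0x04: 80 2e ⇒ word 0x2e80 (little)
  top 5b → 0x5 → srl [RR]
  rd@[10:8]=0x6 ⇒ R6
  rs@[7:5]=0x4 ⇒ R4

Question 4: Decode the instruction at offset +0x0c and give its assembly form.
@+0c  little-endian(80 c5) = 0xc580
  op=0xc580>>11=0x18 ⇒ shl (RR)
  rd: (w>>8)&0x7=0x5 → R5
  rs: (w>>5)&0x7=0x4 → R4

shl R4, R5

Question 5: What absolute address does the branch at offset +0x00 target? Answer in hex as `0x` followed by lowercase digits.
+0x00: 00 30 ⇒ word 0x3000 (little)
  top 5b → 0x6 → call [J]
  [10:0] imm=0 = $0
  target = base 0x630e + off 0x00 + 2 + imm 0 = 0x6310

0x6310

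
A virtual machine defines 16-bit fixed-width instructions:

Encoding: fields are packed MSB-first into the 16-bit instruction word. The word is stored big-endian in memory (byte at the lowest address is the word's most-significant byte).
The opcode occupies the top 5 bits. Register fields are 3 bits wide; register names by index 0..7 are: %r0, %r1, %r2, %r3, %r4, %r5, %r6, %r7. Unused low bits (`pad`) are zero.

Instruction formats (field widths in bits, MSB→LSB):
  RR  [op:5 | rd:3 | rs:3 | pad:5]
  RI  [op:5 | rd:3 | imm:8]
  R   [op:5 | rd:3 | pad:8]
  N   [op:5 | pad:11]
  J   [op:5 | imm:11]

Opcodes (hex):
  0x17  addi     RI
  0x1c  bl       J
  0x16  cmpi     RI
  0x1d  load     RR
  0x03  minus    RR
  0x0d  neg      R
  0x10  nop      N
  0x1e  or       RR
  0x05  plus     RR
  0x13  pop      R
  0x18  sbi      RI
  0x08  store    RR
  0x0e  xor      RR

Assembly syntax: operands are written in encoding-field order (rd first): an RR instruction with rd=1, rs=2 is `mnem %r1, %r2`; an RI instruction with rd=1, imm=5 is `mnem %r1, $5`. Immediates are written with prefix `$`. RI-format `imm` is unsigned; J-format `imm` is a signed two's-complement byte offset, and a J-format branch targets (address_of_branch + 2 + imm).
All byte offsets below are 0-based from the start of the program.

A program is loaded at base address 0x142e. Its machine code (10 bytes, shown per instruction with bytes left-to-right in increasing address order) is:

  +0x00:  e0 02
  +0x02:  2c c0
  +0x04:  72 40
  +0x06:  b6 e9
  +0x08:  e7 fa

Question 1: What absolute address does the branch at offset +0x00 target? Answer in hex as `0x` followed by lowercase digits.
0x1432

@+00  big-endian(e0 02) = 0xe002
  opcode bits[15:11]=0x1c: bl/J
  [10:0] imm=2 = $2
  target = base 0x142e + off 0x00 + 2 + imm 2 = 0x1432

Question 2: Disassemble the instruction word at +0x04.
@+04  big-endian(72 40) = 0x7240
  top 5b → 0xe → xor [RR]
  [10:8] rd=2 = %r2
  [7:5] rs=2 = %r2

xor %r2, %r2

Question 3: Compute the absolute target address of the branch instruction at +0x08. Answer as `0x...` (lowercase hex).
0x1432

@+08  big-endian(e7 fa) = 0xe7fa
  opcode bits[15:11]=0x1c: bl/J
  imm: (w>>0)&0x7ff=0x7fa (s11→-6) → $-6
  target = base 0x142e + off 0x08 + 2 + imm -6 = 0x1432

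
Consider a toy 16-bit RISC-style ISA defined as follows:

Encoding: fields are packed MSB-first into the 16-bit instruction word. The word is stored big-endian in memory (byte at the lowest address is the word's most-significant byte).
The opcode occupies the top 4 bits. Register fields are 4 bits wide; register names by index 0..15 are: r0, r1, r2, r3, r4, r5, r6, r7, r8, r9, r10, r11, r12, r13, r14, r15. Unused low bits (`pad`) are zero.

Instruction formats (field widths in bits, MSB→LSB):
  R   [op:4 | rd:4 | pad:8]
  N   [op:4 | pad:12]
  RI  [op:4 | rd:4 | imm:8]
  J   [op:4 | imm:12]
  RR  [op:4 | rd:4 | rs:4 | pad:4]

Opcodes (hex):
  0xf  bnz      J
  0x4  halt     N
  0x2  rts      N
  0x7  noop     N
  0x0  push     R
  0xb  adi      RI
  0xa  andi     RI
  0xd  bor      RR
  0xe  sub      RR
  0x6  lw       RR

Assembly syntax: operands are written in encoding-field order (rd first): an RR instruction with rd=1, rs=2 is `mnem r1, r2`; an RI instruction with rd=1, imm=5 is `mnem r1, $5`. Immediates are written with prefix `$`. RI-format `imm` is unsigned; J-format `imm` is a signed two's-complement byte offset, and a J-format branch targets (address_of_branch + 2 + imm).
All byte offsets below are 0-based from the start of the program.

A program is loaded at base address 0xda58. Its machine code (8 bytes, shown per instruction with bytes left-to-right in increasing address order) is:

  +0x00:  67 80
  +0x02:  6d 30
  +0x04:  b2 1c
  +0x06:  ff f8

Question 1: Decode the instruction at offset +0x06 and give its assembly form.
+0x06: ff f8 ⇒ word 0xfff8 (big)
  top 4b → 0xf → bnz [J]
  [11:0] imm=4088 (s12→-8) = $-8

bnz $-8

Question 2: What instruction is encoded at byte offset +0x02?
lw r13, r3

@+02  big-endian(6d 30) = 0x6d30
  top 4b → 0x6 → lw [RR]
  [11:8] rd=13 = r13
  [7:4] rs=3 = r3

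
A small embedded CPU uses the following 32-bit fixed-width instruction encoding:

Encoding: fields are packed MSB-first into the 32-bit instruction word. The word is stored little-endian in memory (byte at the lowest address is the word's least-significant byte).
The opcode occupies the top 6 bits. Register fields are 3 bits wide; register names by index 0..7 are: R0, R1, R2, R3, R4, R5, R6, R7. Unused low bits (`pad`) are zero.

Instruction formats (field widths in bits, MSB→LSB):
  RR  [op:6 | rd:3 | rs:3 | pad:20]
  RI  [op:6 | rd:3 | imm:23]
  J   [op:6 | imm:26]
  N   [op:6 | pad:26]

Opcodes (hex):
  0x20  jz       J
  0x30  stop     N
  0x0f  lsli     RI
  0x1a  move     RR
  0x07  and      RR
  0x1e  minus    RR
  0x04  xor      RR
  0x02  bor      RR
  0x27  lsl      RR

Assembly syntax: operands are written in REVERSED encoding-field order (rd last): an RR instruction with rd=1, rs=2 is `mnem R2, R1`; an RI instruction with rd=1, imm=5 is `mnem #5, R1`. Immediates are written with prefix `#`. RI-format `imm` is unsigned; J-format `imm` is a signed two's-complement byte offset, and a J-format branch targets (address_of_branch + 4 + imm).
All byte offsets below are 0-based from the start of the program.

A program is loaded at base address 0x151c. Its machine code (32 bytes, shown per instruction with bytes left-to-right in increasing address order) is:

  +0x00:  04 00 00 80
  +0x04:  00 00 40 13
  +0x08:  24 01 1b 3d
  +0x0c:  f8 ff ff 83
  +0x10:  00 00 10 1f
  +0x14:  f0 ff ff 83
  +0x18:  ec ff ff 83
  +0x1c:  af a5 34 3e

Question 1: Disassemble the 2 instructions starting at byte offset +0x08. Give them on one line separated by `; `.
lsli #1769764, R2; jz #-8

+0x08: 24 01 1b 3d ⇒ word 0x3d1b0124 (little)
  op=0x3d1b0124>>26=0xf ⇒ lsli (RI)
  [25:23] rd=2 = R2
  [22:0] imm=1769764 = #1769764
+0x0c: f8 ff ff 83 ⇒ word 0x83fffff8 (little)
  op=0x83fffff8>>26=0x20 ⇒ jz (J)
  [25:0] imm=67108856 (s26→-8) = #-8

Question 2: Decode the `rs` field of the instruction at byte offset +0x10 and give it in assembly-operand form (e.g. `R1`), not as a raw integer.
R1

@+10  little-endian(00 00 10 1f) = 0x1f100000
  opcode bits[31:26]=0x7: and/RR
  rd: (w>>23)&0x7=0x6 → R6
  rs: (w>>20)&0x7=0x1 → R1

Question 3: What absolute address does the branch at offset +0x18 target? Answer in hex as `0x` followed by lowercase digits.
0x1524

@+18  little-endian(ec ff ff 83) = 0x83ffffec
  top 6b → 0x20 → jz [J]
  imm@[25:0]=0x3ffffec (s26→-20) ⇒ #-20
  target = base 0x151c + off 0x18 + 4 + imm -20 = 0x1524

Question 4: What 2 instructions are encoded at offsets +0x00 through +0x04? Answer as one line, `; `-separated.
+0x00: 04 00 00 80 ⇒ word 0x80000004 (little)
  opcode bits[31:26]=0x20: jz/J
  imm: (w>>0)&0x3ffffff=0x4 → #4
+0x04: 00 00 40 13 ⇒ word 0x13400000 (little)
  opcode bits[31:26]=0x4: xor/RR
  rd: (w>>23)&0x7=0x6 → R6
  rs: (w>>20)&0x7=0x4 → R4

jz #4; xor R4, R6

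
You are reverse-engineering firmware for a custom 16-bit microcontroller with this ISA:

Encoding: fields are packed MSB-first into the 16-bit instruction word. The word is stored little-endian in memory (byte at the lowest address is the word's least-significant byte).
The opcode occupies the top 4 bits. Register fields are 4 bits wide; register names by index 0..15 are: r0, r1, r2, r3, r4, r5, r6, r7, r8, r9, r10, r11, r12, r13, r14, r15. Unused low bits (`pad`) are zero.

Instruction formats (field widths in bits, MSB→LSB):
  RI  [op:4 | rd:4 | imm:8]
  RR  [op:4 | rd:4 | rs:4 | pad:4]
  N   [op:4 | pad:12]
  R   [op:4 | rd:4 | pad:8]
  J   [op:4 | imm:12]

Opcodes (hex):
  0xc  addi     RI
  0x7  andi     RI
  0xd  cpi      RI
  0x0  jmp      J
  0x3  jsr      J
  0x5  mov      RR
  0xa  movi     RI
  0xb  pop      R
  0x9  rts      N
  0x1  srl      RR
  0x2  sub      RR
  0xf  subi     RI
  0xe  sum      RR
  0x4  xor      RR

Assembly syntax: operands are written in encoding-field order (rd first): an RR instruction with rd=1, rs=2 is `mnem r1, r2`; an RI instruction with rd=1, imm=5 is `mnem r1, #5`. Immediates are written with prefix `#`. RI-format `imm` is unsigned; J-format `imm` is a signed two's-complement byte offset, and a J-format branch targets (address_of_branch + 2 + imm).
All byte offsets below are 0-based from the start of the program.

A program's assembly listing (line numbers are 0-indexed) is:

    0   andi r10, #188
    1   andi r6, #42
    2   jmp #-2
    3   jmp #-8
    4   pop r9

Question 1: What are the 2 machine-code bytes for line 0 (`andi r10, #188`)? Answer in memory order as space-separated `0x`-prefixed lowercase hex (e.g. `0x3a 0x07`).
0xbc 0x7a

0. andi fields op=0x7:4|rd=10:4|imm=188:8 → word 7abch → bc 7a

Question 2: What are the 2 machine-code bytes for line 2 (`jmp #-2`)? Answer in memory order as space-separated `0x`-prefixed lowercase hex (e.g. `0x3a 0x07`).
L2: jmp op=0x0:4|imm=-2:12 ⇒ 0x0ffe ⇒ little fe 0f

0xfe 0x0f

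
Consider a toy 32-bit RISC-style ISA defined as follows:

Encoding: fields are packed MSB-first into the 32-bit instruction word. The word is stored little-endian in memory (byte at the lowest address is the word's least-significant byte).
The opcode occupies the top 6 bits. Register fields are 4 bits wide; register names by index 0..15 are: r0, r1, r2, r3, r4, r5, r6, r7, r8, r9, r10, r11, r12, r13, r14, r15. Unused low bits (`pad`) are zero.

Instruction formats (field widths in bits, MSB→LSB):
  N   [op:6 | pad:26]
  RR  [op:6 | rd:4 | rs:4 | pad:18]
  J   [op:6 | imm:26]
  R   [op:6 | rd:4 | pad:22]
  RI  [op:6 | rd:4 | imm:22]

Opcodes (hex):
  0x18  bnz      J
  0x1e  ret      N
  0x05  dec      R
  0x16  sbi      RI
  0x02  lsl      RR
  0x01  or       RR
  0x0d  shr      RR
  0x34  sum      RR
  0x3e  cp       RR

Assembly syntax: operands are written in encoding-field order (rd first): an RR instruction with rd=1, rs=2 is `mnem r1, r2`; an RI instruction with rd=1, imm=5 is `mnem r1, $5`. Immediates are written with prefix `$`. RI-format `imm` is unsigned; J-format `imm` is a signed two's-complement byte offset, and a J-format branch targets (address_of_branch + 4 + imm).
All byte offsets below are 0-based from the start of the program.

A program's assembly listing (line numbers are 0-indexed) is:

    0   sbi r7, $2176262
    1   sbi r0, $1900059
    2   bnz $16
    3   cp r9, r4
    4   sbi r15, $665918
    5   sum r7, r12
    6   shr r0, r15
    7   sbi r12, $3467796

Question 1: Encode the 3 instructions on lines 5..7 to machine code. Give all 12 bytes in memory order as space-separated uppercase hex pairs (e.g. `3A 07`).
00 00 F0 D1 00 00 3C 34 14 EA 34 5B

line 5 (sum): pack op=0x34:6|rd=7:4|rs=12:4|pad=0:18 = 0xd1f00000; little→ 00 00 f0 d1
line 6 (shr): pack op=0xd:6|rd=0:4|rs=15:4|pad=0:18 = 0x343c0000; little→ 00 00 3c 34
line 7 (sbi): pack op=0x16:6|rd=12:4|imm=3467796:22 = 0x5b34ea14; little→ 14 ea 34 5b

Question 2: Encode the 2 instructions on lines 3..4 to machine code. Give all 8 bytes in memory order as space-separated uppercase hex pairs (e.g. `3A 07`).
3. cp fields op=0x3e:6|rd=9:4|rs=4:4|pad=0:18 → word fa500000h → 00 00 50 fa
4. sbi fields op=0x16:6|rd=15:4|imm=665918:22 → word 5bca293eh → 3e 29 ca 5b

00 00 50 FA 3E 29 CA 5B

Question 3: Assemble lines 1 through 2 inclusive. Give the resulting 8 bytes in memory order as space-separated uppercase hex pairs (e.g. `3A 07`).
L1: sbi op=0x16:6|rd=0:4|imm=1900059:22 ⇒ 0x581cfe1b ⇒ little 1b fe 1c 58
L2: bnz op=0x18:6|imm=16:26 ⇒ 0x60000010 ⇒ little 10 00 00 60

1B FE 1C 58 10 00 00 60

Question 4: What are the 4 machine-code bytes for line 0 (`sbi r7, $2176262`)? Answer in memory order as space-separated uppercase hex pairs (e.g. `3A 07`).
line 0 (sbi): pack op=0x16:6|rd=7:4|imm=2176262:22 = 0x59e13506; little→ 06 35 e1 59

06 35 E1 59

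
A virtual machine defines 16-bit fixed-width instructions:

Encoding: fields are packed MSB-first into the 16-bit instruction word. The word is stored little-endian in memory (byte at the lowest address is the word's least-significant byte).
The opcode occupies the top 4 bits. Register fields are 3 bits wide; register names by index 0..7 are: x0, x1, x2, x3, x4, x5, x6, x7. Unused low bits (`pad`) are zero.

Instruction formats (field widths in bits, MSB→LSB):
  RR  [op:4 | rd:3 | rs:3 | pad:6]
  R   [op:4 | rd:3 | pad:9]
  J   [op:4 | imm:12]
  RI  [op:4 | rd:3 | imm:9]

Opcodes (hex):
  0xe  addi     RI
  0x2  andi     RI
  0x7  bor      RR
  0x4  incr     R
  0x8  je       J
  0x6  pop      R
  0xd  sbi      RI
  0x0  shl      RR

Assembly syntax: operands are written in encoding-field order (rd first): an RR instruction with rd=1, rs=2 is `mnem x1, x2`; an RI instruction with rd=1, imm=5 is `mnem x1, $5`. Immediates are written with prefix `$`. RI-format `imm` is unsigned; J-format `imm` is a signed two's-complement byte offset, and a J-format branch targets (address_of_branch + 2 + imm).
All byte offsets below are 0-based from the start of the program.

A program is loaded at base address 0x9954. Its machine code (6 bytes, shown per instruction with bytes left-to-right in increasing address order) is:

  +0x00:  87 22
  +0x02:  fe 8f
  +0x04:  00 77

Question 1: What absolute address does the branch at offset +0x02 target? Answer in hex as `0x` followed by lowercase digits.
off 0x02: read fe 8f as little → 0x8ffe
  opcode bits[15:12]=0x8: je/J
  imm@[11:0]=0xffe (s12→-2) ⇒ $-2
  target = base 0x9954 + off 0x02 + 2 + imm -2 = 0x9956

0x9956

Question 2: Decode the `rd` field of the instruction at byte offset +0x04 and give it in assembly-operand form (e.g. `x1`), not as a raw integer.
@+04  little-endian(00 77) = 0x7700
  op=0x7700>>12=0x7 ⇒ bor (RR)
  rd@[11:9]=0x3 ⇒ x3
  rs@[8:6]=0x4 ⇒ x4

x3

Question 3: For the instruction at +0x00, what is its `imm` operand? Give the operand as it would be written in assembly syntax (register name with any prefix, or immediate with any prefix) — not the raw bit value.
$135

[00] 87 22 → 0x2287
  top 4b → 0x2 → andi [RI]
  [11:9] rd=1 = x1
  [8:0] imm=135 = $135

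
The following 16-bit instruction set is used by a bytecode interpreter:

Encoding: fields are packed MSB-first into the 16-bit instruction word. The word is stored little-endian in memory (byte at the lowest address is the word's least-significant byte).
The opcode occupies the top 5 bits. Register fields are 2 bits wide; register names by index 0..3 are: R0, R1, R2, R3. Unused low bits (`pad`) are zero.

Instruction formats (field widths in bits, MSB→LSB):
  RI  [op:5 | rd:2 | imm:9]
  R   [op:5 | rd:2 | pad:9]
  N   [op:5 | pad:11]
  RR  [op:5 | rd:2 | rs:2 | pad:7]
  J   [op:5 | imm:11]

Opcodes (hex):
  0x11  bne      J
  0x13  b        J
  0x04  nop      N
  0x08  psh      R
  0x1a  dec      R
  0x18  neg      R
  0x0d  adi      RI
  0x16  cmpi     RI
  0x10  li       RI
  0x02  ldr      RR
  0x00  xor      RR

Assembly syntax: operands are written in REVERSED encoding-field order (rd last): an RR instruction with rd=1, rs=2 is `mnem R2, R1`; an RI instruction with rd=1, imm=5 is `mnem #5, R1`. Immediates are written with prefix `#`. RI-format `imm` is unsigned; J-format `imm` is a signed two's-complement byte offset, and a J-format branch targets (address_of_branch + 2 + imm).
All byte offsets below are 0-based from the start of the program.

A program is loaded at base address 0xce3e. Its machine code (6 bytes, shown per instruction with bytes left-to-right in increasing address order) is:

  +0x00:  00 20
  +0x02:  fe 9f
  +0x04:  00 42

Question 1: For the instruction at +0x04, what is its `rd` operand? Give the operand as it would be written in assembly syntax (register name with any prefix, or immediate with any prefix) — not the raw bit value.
@+04  little-endian(00 42) = 0x4200
  op=0x4200>>11=0x8 ⇒ psh (R)
  rd@[10:9]=0x1 ⇒ R1

R1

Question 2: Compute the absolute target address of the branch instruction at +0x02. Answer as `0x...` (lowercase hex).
0xce40

[02] fe 9f → 0x9ffe
  opcode bits[15:11]=0x13: b/J
  imm: (w>>0)&0x7ff=0x7fe (s11→-2) → #-2
  target = base 0xce3e + off 0x02 + 2 + imm -2 = 0xce40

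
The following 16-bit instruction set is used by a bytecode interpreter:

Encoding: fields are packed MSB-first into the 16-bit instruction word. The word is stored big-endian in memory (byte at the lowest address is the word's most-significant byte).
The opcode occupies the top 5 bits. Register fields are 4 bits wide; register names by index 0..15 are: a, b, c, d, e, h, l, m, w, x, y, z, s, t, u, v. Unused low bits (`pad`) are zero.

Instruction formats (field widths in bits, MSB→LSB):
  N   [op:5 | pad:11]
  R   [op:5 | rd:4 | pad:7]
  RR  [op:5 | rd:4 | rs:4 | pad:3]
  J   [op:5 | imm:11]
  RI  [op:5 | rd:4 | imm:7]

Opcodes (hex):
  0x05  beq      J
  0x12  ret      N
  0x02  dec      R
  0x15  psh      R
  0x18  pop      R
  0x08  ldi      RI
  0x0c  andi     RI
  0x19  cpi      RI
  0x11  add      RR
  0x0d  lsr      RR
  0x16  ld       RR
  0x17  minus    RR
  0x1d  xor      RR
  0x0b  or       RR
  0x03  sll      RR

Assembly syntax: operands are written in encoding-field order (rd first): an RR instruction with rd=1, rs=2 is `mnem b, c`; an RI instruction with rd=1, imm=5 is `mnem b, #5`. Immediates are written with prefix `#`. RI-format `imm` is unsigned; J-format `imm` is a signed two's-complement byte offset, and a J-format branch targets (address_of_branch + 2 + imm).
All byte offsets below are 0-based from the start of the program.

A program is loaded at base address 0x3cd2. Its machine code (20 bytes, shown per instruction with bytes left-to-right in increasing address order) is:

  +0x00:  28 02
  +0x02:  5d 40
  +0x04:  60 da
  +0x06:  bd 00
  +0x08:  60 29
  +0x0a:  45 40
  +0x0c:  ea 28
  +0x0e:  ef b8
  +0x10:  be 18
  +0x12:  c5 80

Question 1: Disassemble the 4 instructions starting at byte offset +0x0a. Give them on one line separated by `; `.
+0x0a: 45 40 ⇒ word 0x4540 (big)
  op=0x4540>>11=0x8 ⇒ ldi (RI)
  rd: (w>>7)&0xf=0xa → y
  imm: (w>>0)&0x7f=0x40 → #64
+0x0c: ea 28 ⇒ word 0xea28 (big)
  op=0xea28>>11=0x1d ⇒ xor (RR)
  rd: (w>>7)&0xf=0x4 → e
  rs: (w>>3)&0xf=0x5 → h
+0x0e: ef b8 ⇒ word 0xefb8 (big)
  op=0xefb8>>11=0x1d ⇒ xor (RR)
  rd: (w>>7)&0xf=0xf → v
  rs: (w>>3)&0xf=0x7 → m
+0x10: be 18 ⇒ word 0xbe18 (big)
  op=0xbe18>>11=0x17 ⇒ minus (RR)
  rd: (w>>7)&0xf=0xc → s
  rs: (w>>3)&0xf=0x3 → d

ldi y, #64; xor e, h; xor v, m; minus s, d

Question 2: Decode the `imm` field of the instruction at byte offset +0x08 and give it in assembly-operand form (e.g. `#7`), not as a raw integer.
#41

off 0x08: read 60 29 as big → 0x6029
  top 5b → 0xc → andi [RI]
  rd: (w>>7)&0xf=0x0 → a
  imm: (w>>0)&0x7f=0x29 → #41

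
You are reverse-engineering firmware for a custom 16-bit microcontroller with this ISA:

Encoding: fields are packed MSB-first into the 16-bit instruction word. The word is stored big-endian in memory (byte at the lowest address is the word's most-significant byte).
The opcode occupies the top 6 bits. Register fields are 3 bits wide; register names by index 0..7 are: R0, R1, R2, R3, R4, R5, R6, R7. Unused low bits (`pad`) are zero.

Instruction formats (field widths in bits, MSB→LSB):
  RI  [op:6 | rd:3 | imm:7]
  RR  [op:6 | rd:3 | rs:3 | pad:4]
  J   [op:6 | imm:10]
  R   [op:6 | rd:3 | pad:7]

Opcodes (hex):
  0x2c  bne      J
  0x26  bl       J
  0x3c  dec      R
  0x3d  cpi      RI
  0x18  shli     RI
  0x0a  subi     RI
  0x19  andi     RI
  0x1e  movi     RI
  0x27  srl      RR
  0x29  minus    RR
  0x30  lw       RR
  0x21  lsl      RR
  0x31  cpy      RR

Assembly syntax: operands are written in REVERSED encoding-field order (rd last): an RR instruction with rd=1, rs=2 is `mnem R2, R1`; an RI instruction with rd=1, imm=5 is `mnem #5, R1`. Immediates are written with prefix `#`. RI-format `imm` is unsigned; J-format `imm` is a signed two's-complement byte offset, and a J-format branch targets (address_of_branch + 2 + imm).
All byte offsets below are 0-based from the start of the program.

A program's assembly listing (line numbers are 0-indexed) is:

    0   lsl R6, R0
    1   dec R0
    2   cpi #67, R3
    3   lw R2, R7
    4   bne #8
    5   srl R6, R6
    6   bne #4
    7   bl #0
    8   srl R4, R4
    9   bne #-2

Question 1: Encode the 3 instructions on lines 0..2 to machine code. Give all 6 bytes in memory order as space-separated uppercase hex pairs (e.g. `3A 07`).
L0: lsl op=0x21:6|rd=0:3|rs=6:3|pad=0:4 ⇒ 0x8460 ⇒ big 84 60
L1: dec op=0x3c:6|rd=0:3|pad=0:7 ⇒ 0xf000 ⇒ big f0 00
L2: cpi op=0x3d:6|rd=3:3|imm=67:7 ⇒ 0xf5c3 ⇒ big f5 c3

84 60 F0 00 F5 C3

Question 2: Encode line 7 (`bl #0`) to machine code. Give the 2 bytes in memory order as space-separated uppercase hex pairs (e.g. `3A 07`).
line 7 (bl): pack op=0x26:6|imm=0:10 = 0x9800; big→ 98 00

98 00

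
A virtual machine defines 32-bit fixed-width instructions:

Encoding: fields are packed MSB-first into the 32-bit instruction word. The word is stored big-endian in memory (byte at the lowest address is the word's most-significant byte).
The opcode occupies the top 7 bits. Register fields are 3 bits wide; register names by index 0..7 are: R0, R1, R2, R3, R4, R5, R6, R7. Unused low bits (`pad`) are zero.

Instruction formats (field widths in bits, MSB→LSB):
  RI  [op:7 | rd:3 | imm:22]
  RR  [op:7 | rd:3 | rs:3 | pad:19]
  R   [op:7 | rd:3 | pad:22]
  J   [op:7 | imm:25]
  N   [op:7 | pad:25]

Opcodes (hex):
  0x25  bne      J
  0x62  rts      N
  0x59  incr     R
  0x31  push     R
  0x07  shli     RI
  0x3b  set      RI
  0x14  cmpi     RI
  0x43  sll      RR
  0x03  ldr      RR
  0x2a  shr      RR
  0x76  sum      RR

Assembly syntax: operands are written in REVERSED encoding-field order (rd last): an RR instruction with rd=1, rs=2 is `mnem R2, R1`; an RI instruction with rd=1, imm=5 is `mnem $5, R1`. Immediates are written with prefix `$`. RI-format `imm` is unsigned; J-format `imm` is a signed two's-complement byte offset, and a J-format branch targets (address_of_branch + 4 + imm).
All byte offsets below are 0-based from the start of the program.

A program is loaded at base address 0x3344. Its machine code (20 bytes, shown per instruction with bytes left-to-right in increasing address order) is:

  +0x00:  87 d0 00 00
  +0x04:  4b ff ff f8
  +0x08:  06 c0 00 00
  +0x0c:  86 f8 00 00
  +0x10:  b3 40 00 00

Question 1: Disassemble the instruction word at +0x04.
bne $-8

+0x04: 4b ff ff f8 ⇒ word 0x4bfffff8 (big)
  opcode bits[31:25]=0x25: bne/J
  imm: (w>>0)&0x1ffffff=0x1fffff8 (s25→-8) → $-8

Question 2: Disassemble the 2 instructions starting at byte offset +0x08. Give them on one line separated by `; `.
+0x08: 06 c0 00 00 ⇒ word 0x06c00000 (big)
  op=0x06c00000>>25=0x3 ⇒ ldr (RR)
  [24:22] rd=3 = R3
  [21:19] rs=0 = R0
+0x0c: 86 f8 00 00 ⇒ word 0x86f80000 (big)
  op=0x86f80000>>25=0x43 ⇒ sll (RR)
  [24:22] rd=3 = R3
  [21:19] rs=7 = R7

ldr R0, R3; sll R7, R3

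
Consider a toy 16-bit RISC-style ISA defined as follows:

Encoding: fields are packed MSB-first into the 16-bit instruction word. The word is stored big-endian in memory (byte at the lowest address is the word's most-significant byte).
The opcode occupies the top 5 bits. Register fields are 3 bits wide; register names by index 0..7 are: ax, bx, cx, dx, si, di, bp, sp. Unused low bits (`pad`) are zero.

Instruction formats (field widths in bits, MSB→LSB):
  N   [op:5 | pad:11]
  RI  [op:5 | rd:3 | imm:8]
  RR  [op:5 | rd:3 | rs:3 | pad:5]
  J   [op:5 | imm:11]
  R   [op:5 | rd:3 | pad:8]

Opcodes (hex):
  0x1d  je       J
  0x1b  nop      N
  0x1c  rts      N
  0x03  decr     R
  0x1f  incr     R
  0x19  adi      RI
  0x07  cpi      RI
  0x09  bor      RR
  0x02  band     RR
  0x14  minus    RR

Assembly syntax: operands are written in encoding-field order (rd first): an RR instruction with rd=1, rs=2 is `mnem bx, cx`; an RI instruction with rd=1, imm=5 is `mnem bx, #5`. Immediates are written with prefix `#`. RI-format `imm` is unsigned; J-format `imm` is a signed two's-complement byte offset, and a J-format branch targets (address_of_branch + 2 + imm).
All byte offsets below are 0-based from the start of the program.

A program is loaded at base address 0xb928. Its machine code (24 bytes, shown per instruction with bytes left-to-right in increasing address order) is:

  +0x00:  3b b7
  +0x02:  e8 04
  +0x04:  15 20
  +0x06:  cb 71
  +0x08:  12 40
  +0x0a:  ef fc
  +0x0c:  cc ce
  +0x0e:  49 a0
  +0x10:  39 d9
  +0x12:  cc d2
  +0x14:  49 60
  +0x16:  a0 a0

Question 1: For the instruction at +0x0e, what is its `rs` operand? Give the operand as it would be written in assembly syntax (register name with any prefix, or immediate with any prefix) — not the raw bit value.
di

+0x0e: 49 a0 ⇒ word 0x49a0 (big)
  op=0x49a0>>11=0x9 ⇒ bor (RR)
  rd@[10:8]=0x1 ⇒ bx
  rs@[7:5]=0x5 ⇒ di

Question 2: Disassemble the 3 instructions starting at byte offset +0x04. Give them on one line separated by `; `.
+0x04: 15 20 ⇒ word 0x1520 (big)
  top 5b → 0x2 → band [RR]
  [10:8] rd=5 = di
  [7:5] rs=1 = bx
+0x06: cb 71 ⇒ word 0xcb71 (big)
  top 5b → 0x19 → adi [RI]
  [10:8] rd=3 = dx
  [7:0] imm=113 = #113
+0x08: 12 40 ⇒ word 0x1240 (big)
  top 5b → 0x2 → band [RR]
  [10:8] rd=2 = cx
  [7:5] rs=2 = cx

band di, bx; adi dx, #113; band cx, cx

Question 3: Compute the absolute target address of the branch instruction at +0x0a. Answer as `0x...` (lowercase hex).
[0a] ef fc → 0xeffc
  opcode bits[15:11]=0x1d: je/J
  [10:0] imm=2044 (s11→-4) = #-4
  target = base 0xb928 + off 0x0a + 2 + imm -4 = 0xb930

0xb930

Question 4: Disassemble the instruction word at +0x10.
cpi bx, #217

[10] 39 d9 → 0x39d9
  top 5b → 0x7 → cpi [RI]
  rd: (w>>8)&0x7=0x1 → bx
  imm: (w>>0)&0xff=0xd9 → #217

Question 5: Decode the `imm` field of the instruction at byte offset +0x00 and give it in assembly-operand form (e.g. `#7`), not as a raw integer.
off 0x00: read 3b b7 as big → 0x3bb7
  top 5b → 0x7 → cpi [RI]
  [10:8] rd=3 = dx
  [7:0] imm=183 = #183

#183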